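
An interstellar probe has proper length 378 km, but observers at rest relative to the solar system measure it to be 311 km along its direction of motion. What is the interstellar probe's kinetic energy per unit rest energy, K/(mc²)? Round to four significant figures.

γ = L₀/L = 378/311 = 1.21543.
Since K = (γ−1)mc², K/(mc²) = 1.21543 − 1 = 0.2154.

0.2154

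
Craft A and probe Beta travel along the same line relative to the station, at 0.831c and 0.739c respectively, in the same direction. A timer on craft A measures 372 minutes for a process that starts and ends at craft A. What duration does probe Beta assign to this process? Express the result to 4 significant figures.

The velocity of craft A relative to probe Beta is (0.831 − 0.739)c / (1 − 0.831×0.739) = 0.23841c; relative speed 0.23841c.
γ for this relative speed: γ = 1/√(1 − 0.0568393) = 1.0297.
The clock on craft A records proper time, so probe Beta measures Δt = γΔτ = 1.0297 × 372 = 383.0 minutes.

383.0 minutes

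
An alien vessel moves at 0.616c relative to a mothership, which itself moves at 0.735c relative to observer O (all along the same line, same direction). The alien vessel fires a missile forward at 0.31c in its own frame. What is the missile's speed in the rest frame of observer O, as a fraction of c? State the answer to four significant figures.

Apply u = (u'+v)/(1+u'v) twice. Missile in the mothership frame: (0.31+0.616)/(1+0.31·0.616) = 0.926/1.19096 = 0.77752c.
That velocity, transformed to the rest frame of observer O: (0.77752+0.735)/(1+0.77752·0.735) = 1.51252/1.5714772 = 0.96248c.

0.9625c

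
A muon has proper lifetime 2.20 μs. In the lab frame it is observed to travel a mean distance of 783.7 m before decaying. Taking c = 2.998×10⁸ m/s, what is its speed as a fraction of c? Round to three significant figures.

d = βγcτ ⇒ βγ = d/(cτ) = 783.7 m / (659.56 m) = 1.1882.
β = (βγ)/√(1+(βγ)²) = 1.1882/√2.41182 = 0.765.

0.765c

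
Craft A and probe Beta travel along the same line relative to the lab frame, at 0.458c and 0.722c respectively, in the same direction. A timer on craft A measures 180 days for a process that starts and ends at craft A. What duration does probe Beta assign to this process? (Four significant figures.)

Transform craft A's velocity into probe Beta's frame: (0.458 − 0.722)/(1 − 0.458·0.722) = −0.264/0.669324, so the relative speed is 0.39443c.
At |u| = 0.39443c, γ = (1 − 0.155575)^(−1/2) = 1.0882.
The clock on craft A records proper time, so probe Beta measures Δt = γΔτ = 1.0882 × 180 = 195.9 days.

195.9 days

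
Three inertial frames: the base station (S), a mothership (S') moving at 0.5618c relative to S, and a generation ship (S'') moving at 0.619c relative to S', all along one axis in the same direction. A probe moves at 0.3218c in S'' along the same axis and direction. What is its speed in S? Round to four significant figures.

0.9345c

Compose velocities in two stages. Stage 1 (into S'): u₁ = (0.3218+0.619)/(1+0.3218×0.619) = 0.78453.
Stage 2 (into S): u = (0.78453+0.5618)/(1+0.78453×0.5618) = 0.93447, so the speed is 0.9345c.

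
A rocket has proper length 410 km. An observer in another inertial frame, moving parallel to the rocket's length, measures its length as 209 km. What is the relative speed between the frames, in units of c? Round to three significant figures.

Length contraction gives γ = L₀/L = 410/209 = 1.9617.
β = √(1 − 1/γ²) = √0.740143 = 0.860.

0.860c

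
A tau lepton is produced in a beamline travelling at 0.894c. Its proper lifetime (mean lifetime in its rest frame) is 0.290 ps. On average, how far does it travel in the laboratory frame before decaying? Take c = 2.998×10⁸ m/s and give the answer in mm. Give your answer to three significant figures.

0.173 mm

β² = 0.799236, so γ = 1/√0.200764 = 2.2318.
Lab-frame lifetime: Δt = γτ = 2.2318 × 0.290 ps = 0.64722 ps.
Distance: d = vΔt = 0.894 × 2.998×10⁸ m/s × 6.4722×10^-13 s = 1.73×10^-4 m = 0.173 mm.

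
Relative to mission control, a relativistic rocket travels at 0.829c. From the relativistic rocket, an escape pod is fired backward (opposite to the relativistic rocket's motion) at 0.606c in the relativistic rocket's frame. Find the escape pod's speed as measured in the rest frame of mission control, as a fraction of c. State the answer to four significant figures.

0.4481c

Relativistic velocity addition: u = (u' + v)/(1 + u'v/c²), with u' = −0.606c and v = 0.829c.
Numerator: −0.606 + 0.829 = 0.223. Denominator: 1 + (−0.606)(0.829) = 0.497626.
u = 0.223/0.497626 = 0.44813, so the speed is 0.4481c.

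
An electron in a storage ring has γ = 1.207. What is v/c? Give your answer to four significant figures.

β = √(1 − 1/γ²) = √(1 − 1/1.456849) = √0.313587 = 0.5600.

0.5600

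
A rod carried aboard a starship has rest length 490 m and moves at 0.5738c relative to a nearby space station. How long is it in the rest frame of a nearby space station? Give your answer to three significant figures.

β² = 0.32924644, so γ = 1/√0.67075356 = 1.221.
Along the direction of motion the measured length is L₀/γ = 490/1.221 = 401 m.

401 m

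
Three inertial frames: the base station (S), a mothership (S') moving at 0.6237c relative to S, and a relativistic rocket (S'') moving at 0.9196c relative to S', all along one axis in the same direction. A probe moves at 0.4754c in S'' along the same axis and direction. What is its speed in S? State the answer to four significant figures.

Apply u = (u'+v)/(1+u'v) twice. Probe in the mothership frame: (0.4754+0.9196)/(1+0.4754·0.9196) = 1.395/1.43717784 = 0.97065c.
That velocity, transformed to the rest frame of the base station: (0.97065+0.6237)/(1+0.97065·0.6237) = 1.59435/1.605394405 = 0.99312c.

0.9931c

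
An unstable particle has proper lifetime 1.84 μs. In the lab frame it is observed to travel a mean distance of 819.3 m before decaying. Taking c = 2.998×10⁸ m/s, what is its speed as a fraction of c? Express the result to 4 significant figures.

0.8295c

Lab distance = (lab lifetime)·v = γτ·βc, so βγ = d/(cτ) = 819.3/(2.998×10⁸ × 1.840×10^-6) = 1.4852.
With βγ = 1.4852: γ² = 1 + (βγ)² = 3.20582, and β = (βγ)/γ = 1.4852/1.79048 = 0.8295.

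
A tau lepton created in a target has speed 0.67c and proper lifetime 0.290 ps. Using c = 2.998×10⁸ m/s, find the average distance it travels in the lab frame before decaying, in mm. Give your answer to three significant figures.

γ = 1/√(1 − β²) = 1/√(1 − 0.4489) = 1/√0.5511 = 1/0.742361 = 1.3471.
Lab-frame lifetime: Δt = γτ = 1.3471 × 0.290 ps = 0.39066 ps.
Distance: d = vΔt = 0.67 × 2.998×10⁸ m/s × 3.9066×10^-13 s = 7.85×10^-5 m = 0.0785 mm.

0.0785 mm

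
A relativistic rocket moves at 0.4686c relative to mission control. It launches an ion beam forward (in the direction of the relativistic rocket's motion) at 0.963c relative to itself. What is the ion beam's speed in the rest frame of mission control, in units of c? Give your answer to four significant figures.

0.9865c

In units of c, u = (u' + v)/(1 + u'v) with u' = 0.963 and v = 0.4686.
Numerator: 0.963 + 0.4686 = 1.4316. Denominator: 1 + (0.963)(0.4686) = 1.4512618.
u = 1.4316/1.4512618 = 0.98645, so the speed is 0.9865c.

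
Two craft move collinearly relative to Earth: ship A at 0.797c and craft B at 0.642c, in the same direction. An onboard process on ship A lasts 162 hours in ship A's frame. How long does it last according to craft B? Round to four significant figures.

Transform ship A's velocity into craft B's frame: (0.797 − 0.642)/(1 − 0.797·0.642) = 0.155/0.488326, so the relative speed is 0.31741c.
γ for this relative speed: γ = 1/√(1 − 0.100749) = 1.0545.
The clock on ship A records proper time, so craft B measures Δt = γΔτ = 1.0545 × 162 = 170.8 hours.

170.8 hours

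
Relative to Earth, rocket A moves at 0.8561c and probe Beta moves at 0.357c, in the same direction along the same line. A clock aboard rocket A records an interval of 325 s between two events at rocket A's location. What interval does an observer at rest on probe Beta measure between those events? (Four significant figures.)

467.5 s

Speed of rocket A in probe Beta's frame: u = (v_A − v_B)/(1 − v_A v_B/c²) = (0.8561 − 0.357)/(1 − 0.8561×0.357) = 0.4991/0.6943723 = 0.71878; |u| = 0.71878c.
At |u| = 0.71878c, γ = (1 − 0.516645)^(−1/2) = 1.4384.
Rocket A's interval is proper; time dilation gives Δt_B = γΔτ = 1.4384 × 325 s = 467.5 s.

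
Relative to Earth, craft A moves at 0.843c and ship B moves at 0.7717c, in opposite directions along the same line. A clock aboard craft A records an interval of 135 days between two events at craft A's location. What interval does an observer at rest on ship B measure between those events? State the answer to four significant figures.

651.3 days

The velocity of craft A relative to ship B is (0.843 + 0.7717)c / (1 + 0.843×0.7717) = 0.97828c; relative speed 0.97828c.
At |u| = 0.97828c, γ = (1 − 0.957032)^(−1/2) = 4.8242.
The clock on craft A records proper time, so ship B measures Δt = γΔτ = 4.8242 × 135 = 651.3 days.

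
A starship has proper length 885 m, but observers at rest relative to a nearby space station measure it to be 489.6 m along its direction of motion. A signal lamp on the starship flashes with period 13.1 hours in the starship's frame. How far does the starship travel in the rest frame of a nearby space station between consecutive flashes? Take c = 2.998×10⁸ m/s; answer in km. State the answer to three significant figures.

2.13×10^10 km

Length contraction gives γ = L₀/L = 885/489.6 = 1.8076.
β = √(1 − 1/γ²) = 0.83304. Lab-frame period = γτ = 1.8076×13.1 hours = 23.68 hours. Distance = βc × γτ = 0.83304 × 2.998×10⁸ m/s × 85248 s = 2.1290×10^13 m = 2.13×10^10 km.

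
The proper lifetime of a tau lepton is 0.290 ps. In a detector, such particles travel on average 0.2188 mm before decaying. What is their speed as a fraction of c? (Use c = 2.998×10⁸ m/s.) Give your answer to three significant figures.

Lab distance = (lab lifetime)·v = γτ·βc, so βγ = d/(cτ) = 2.188×10^-4/(2.998×10⁸ × 2.900×10^-13) = 2.5166.
With βγ = 2.5166: γ² = 1 + (βγ)² = 7.33328, and β = (βγ)/γ = 2.5166/2.708 = 0.929.

0.929c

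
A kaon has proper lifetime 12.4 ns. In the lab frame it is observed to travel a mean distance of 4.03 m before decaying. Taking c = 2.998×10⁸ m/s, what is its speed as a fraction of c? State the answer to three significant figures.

0.735c

Lab distance = (lab lifetime)·v = γτ·βc, so βγ = d/(cτ) = 4.030/(2.998×10⁸ × 1.240×10^-8) = 1.0841.
With βγ = 1.0841: γ² = 1 + (βγ)² = 2.17527, and β = (βγ)/γ = 1.0841/1.47488 = 0.735.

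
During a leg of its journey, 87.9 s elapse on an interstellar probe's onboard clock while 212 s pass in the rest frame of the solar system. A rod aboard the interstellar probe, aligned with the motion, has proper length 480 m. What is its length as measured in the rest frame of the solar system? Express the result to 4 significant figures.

The time-dilation ratio gives γ = 212/87.9 = 2.41183.
The rod contracts by the same γ: 480 m / 2.41183 = 199.0 m.

199.0 m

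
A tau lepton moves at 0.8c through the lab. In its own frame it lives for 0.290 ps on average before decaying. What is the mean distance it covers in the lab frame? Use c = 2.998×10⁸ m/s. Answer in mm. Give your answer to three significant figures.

0.116 mm

Lorentz factor: γ = (1 − 0.64)^(−1/2) = 1.6667.
Lab-frame lifetime: Δt = γτ = 1.6667 × 0.290 ps = 0.48334 ps.
Distance: d = vΔt = 0.8 × 2.998×10⁸ m/s × 4.8334×10^-13 s = 1.16×10^-4 m = 0.116 mm.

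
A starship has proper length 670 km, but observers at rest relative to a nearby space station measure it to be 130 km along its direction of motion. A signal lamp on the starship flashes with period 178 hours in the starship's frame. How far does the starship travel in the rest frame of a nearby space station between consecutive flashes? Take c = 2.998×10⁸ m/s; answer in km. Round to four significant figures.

Length contraction gives γ = L₀/L = 670/130 = 5.15385.
β = √(1 − 1/γ²) = 0.981. Lab-frame period = γτ = 5.15385×178 hours = 917.39 hours. Distance = βc × γτ = 0.981 × 2.998×10⁸ m/s × 3302604 s = 9.7131×10^14 m = 9.713×10^11 km.

9.713×10^11 km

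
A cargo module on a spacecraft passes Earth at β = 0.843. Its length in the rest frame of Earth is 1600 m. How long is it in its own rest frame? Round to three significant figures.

2970 m

With β = 0.843, γ = 1/√(1 − 0.843²) = 1/√0.289351 = 1.859.
Proper length: L₀ = γ·L = 1.859 × 1600 = 2970 m.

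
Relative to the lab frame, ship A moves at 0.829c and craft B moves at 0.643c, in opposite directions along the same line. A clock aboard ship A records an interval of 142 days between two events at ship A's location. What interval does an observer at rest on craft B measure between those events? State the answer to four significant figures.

508.3 days

Speed of ship A in craft B's frame: u = (v_A + v_B)/(1 + v_A v_B/c²) = (0.829 + 0.643)/(1 + 0.829×0.643) = 1.472/1.533047 = 0.96018; |u| = 0.96018c.
γ for this relative speed: γ = 1/√(1 − 0.921946) = 3.5793.
The clock on ship A records proper time, so craft B measures Δt = γΔτ = 3.5793 × 142 = 508.3 days.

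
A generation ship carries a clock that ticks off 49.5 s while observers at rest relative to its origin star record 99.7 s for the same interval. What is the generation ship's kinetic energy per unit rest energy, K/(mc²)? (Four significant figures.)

γ = Δt/Δτ = 99.7/49.5 = 2.01414.
K/(mc²) = γ − 1 = 2.01414 − 1 = 1.014.

1.014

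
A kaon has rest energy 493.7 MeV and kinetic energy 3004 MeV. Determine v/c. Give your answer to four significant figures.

γ = 1 + K/(mc²) = 1 + 3004/493.7 = 7.0847.
β = √(1 − 1/γ²) = √(1 − 0.0199231) = √0.9800769 = 0.9900.

0.9900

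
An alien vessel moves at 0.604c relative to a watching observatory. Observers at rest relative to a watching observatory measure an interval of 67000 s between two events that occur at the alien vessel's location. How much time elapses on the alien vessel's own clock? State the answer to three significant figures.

53400 s

Lorentz factor: γ = (1 − 0.364816)^(−1/2) = 1.2547.
The moving clock records proper time: Δτ = Δt/γ = 67000/1.2547 = 53400 s.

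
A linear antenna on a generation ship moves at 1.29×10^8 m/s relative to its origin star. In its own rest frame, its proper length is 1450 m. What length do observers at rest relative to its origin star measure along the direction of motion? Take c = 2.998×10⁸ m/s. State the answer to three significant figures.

β = v/c = (1.29×10^8 m/s)/(2.998×10⁸ m/s) = 0.430287.
Lorentz factor: γ = (1 − 0.1851469)^(−1/2) = 1.1078.
Length contraction: L = L₀/γ = 1450/1.1078 = 1310 m.

1310 m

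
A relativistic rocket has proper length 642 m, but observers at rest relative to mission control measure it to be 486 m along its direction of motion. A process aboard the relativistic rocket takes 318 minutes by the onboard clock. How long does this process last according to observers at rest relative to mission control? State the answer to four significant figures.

From L = L₀/γ: γ = 642/486 = 1.32099.
The same γ dilates the second interval: 1.32099 × 318 minutes = 420.1 minutes.

420.1 minutes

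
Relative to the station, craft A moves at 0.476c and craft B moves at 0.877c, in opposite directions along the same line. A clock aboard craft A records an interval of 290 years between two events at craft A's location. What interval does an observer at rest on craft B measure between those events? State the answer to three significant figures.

973 years

Transform craft A's velocity into craft B's frame: (0.476 + 0.877)/(1 + 0.476·0.877) = 1.353/1.417452, so the relative speed is 0.95453c.
At |u| = 0.95453c, γ = (1 − 0.911128)^(−1/2) = 3.3544.
Craft A's interval is proper; time dilation gives Δt_B = γΔτ = 3.3544 × 290 years = 973 years.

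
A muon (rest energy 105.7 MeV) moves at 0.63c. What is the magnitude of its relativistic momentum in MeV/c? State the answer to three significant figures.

γ = 1/√(1 − β²) = 1/√(1 − 0.3969) = 1/√0.6031 = 1/0.776595 = 1.2877.
Momentum: p = γβ·mc = 1.2877 × 0.63 × 105.7 MeV/c = 85.7 MeV/c.

85.7 MeV/c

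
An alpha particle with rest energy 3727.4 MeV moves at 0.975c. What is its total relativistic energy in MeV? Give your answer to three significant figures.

16800 MeV

β² = 0.950625, so γ = 1/√0.049375 = 4.5004.
Total energy: E = γmc² = 4.5004 × 3727.4 MeV = 16800 MeV.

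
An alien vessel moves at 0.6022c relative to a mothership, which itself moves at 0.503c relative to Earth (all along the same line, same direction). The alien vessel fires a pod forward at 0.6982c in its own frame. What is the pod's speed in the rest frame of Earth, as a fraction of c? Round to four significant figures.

0.9712c

First combine the pod and alien vessel (S''→S'): u₁ = (0.6982 + 0.6022)/(1 + 0.6982×0.6022) = 1.3004/1.42045604 = 0.91548.
Then combine with the mothership (S'→S): u = (0.91548 + 0.503)/(1 + 0.91548×0.503) = 1.41848/1.46048644 = 0.97124.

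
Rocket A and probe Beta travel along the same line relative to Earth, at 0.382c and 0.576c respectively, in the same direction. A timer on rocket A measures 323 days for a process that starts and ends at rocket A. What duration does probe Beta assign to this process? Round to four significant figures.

333.5 days

The velocity of rocket A relative to probe Beta is (0.382 − 0.576)c / (1 − 0.382×0.576) = −0.24873c; relative speed 0.24873c.
γ for this relative speed: γ = 1/√(1 − 0.0618666) = 1.0324.
The clock on rocket A records proper time, so probe Beta measures Δt = γΔτ = 1.0324 × 323 = 333.5 days.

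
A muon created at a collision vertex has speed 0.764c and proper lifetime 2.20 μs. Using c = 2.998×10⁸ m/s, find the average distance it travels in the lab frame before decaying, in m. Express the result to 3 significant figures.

781 m

Lorentz factor: γ = (1 − 0.583696)^(−1/2) = 1.5499.
Lab-frame lifetime: Δt = γτ = 1.5499 × 2.20 μs = 3.4098 μs.
Distance: d = vΔt = 0.764 × 2.998×10⁸ m/s × 3.4098×10^-6 s = 781 m.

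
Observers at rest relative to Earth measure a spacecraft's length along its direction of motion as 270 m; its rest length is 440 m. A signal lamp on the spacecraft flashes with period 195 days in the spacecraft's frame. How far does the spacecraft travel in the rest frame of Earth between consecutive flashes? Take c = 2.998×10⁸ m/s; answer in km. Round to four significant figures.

From L = L₀/γ: γ = 440/270 = 1.62963.
β = √(1 − 1/γ²) = 0.78959. Lab-frame period = γτ = 1.62963×195 days = 317.78 days. Distance = βc × γτ = 0.78959 × 2.998×10⁸ m/s × 27456192 s = 6.4994×10^15 m = 6.499×10^12 km.

6.499×10^12 km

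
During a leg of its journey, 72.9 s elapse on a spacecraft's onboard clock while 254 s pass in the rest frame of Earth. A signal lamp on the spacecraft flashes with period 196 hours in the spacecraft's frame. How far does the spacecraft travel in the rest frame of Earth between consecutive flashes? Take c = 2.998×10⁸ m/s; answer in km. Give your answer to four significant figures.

The time-dilation ratio gives γ = 254/72.9 = 3.48422.
β = √(1 − 1/γ²) = 0.95793. Lab-frame period = γτ = 3.48422×196 hours = 682.91 hours. Distance = βc × γτ = 0.95793 × 2.998×10⁸ m/s × 2458476 s = 7.0604×10^14 m = 7.060×10^11 km.

7.060×10^11 km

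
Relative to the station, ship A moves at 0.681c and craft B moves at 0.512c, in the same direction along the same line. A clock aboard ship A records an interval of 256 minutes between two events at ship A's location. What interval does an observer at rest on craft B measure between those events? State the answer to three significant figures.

The velocity of ship A relative to craft B is (0.681 − 0.512)c / (1 − 0.681×0.512) = 0.25947c; relative speed 0.25947c.
At |u| = 0.25947c, γ = (1 − 0.0673247)^(−1/2) = 1.0355.
Ship A's interval is proper; time dilation gives Δt_B = γΔτ = 1.0355 × 256 minutes = 265 minutes.

265 minutes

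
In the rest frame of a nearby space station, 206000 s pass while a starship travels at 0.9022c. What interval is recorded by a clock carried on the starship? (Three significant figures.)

γ = 1/√(1 − β²) = 1/√(1 − 0.81396484) = 1/√0.18603516 = 1/0.431318 = 2.3185.
The starship's clock runs slow as seen from a nearby space station, so Δτ = Δt/γ = 206000/2.3185 = 88900 s.

88900 s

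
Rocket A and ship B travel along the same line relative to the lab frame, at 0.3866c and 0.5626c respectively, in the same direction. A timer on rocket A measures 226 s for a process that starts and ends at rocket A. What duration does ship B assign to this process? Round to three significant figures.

Transform rocket A's velocity into ship B's frame: (0.3866 − 0.5626)/(1 − 0.3866·0.5626) = −0.176/0.78249884, so the relative speed is 0.22492c.
γ for this relative speed: γ = 1/√(1 − 0.050589) = 1.0263.
The clock on rocket A records proper time, so ship B measures Δt = γΔτ = 1.0263 × 226 = 232 s.

232 s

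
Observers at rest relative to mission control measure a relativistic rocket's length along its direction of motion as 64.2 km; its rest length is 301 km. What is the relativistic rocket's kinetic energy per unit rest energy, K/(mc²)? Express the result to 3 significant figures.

γ = L₀/L = 301/64.2 = 4.68847.
Since K = (γ−1)mc², K/(mc²) = 4.68847 − 1 = 3.69.

3.69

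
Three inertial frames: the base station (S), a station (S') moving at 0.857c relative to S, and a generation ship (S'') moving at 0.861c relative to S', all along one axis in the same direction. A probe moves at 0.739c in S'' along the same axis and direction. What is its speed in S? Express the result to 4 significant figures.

0.9983c

First combine the probe and generation ship (S''→S'): u₁ = (0.739 + 0.861)/(1 + 0.739×0.861) = 1.6/1.636279 = 0.97783.
Then combine with the station (S'→S): u = (0.97783 + 0.857)/(1 + 0.97783×0.857) = 1.83483/1.83800031 = 0.99828.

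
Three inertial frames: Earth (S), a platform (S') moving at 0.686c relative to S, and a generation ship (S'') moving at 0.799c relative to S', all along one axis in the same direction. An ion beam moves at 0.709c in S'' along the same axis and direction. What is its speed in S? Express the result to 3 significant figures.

0.993c

Apply u = (u'+v)/(1+u'v) twice. Ion beam in the platform frame: (0.709+0.799)/(1+0.709·0.799) = 1.508/1.566491 = 0.96266c.
That velocity, transformed to the rest frame of Earth: (0.96266+0.686)/(1+0.96266·0.686) = 1.64866/1.66038476 = 0.99294c.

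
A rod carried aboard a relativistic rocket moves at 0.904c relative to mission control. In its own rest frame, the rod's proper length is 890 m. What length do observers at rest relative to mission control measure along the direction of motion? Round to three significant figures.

381 m

β² = 0.817216, so γ = 1/√0.182784 = 2.339.
Length contraction: L = L₀/γ = 890/2.339 = 381 m.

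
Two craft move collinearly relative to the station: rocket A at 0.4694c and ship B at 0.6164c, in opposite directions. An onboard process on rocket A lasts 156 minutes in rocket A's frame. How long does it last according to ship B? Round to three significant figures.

289 minutes

The velocity of rocket A relative to ship B is (0.4694 + 0.6164)c / (1 + 0.4694×0.6164) = 0.84214c; relative speed 0.84214c.
At |u| = 0.84214c, γ = (1 − 0.7092)^(−1/2) = 1.8544.
The clock on rocket A records proper time, so ship B measures Δt = γΔτ = 1.8544 × 156 = 289 minutes.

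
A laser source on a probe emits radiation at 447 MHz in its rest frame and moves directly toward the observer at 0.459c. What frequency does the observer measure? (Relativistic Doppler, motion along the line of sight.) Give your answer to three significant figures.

Relativistic Doppler (source moving toward): f_obs = f_src · √((1+β)/(1−β)).
With β = 0.459: factor = √(1.459/0.541) = 1.6422.
f_obs = 447 × 1.6422 = 734 MHz.

734 MHz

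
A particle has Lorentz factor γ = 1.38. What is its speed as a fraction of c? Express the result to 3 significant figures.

0.689c

β = √(1 − 1/γ²) = √(1 − 1/1.9044) = √0.4749 = 0.689.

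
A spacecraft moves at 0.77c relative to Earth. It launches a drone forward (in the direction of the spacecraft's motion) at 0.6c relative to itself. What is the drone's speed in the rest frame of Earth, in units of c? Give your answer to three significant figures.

0.937c

In units of c, u = (u' + v)/(1 + u'v) with u' = 0.6 and v = 0.77.
Numerator: 0.6 + 0.77 = 1.37. Denominator: 1 + (0.6)(0.77) = 1.462.
u = 1.37/1.462 = 0.93707, so the speed is 0.937c.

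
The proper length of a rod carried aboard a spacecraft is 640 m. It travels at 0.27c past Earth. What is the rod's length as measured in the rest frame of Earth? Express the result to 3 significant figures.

With β = 0.27, γ = 1/√(1 − 0.27²) = 1/√0.9271 = 1.0386.
Along the direction of motion the measured length is L₀/γ = 640/1.0386 = 616 m.

616 m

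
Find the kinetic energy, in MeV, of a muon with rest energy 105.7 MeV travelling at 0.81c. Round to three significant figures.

74.5 MeV

With β = 0.81, γ = 1/√(1 − 0.81²) = 1/√0.3439 = 1.70523.
Kinetic energy: K = (γ − 1)mc² = (1.70523 − 1) × 105.7 MeV = 0.70523 × 105.7 = 74.5 MeV.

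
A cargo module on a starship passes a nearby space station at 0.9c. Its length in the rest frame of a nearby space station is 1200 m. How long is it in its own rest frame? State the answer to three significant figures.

2750 m

γ = 1/√(1 − β²) = 1/√(1 − 0.81) = 1/√0.19 = 1/0.43589 = 2.2942.
Proper length: L₀ = γ·L = 2.2942 × 1200 = 2750 m.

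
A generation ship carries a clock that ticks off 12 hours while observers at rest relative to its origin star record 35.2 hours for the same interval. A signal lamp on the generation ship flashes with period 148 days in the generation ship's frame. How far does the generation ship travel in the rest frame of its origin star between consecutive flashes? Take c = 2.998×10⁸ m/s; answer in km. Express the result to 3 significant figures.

γ = Δt/Δτ = 35.2/12 = 2.93333.
β = √(1 − 1/γ²) = 0.9401. Lab-frame period = γτ = 2.93333×148 days = 434.13 days. Distance = βc × γτ = 0.9401 × 2.998×10⁸ m/s × 37508832 s = 1.0572×10^16 m = 1.06×10^13 km.

1.06×10^13 km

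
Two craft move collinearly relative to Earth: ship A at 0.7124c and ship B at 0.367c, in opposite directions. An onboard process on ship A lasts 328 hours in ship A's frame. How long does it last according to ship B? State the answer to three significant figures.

634 hours

The velocity of ship A relative to ship B is (0.7124 + 0.367)c / (1 + 0.7124×0.367) = 0.85568c; relative speed 0.85568c.
At |u| = 0.85568c, γ = (1 − 0.732188)^(−1/2) = 1.9323.
The clock on ship A records proper time, so ship B measures Δt = γΔτ = 1.9323 × 328 = 634 hours.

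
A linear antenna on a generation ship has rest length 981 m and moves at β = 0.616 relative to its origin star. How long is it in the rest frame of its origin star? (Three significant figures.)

773 m

β² = 0.379456, so γ = 1/√0.620544 = 1.2694.
Along the direction of motion the measured length is L₀/γ = 981/1.2694 = 773 m.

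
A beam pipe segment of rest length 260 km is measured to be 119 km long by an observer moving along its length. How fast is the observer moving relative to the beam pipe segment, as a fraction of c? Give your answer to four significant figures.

Length contraction gives γ = L₀/L = 260/119 = 2.1849.
β = √(1 − 1/γ²) = √0.790523 = 0.8891.

0.8891c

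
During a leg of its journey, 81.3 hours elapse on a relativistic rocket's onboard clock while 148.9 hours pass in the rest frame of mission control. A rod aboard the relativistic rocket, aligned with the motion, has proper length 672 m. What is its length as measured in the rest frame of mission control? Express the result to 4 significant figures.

The time-dilation ratio gives γ = 148.9/81.3 = 1.83149.
L = L₀/γ = 672/1.83149 = 366.9 m.

366.9 m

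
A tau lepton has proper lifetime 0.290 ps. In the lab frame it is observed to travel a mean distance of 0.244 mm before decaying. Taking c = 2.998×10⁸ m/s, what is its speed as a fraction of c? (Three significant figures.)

0.942c

d = βγcτ ⇒ βγ = d/(cτ) = 2.440×10^-4 m / (8.6942×10^-5 m) = 2.8065.
β = (βγ)/√(1+(βγ)²) = 2.8065/√8.87644 = 0.942.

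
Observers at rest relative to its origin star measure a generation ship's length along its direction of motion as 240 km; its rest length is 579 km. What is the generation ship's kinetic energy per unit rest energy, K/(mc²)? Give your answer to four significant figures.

From L = L₀/γ: γ = 579/240 = 2.4125.
Since K = (γ−1)mc², K/(mc²) = 2.4125 − 1 = 1.413.

1.413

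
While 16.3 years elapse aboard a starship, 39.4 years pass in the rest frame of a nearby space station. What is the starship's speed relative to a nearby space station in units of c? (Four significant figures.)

γ = Δt/Δτ = 39.4/16.3 = 2.4172.
β = √(1 − 1/γ²) = √(1 − 0.171149) = √0.828851 = 0.9104.

0.9104c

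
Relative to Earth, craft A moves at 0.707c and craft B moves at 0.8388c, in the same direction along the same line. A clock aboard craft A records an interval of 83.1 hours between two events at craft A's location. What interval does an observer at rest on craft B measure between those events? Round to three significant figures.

The velocity of craft A relative to craft B is (0.707 − 0.8388)c / (1 − 0.707×0.8388) = −0.32386c; relative speed 0.32386c.
At |u| = 0.32386c, γ = (1 − 0.104885)^(−1/2) = 1.057.
Craft A's interval is proper; time dilation gives Δt_B = γΔτ = 1.057 × 83.1 hours = 87.8 hours.

87.8 hours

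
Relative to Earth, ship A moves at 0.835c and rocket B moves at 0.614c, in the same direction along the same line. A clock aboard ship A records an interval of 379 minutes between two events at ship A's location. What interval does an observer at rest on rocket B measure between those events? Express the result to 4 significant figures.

425.2 minutes

The velocity of ship A relative to rocket B is (0.835 − 0.614)c / (1 − 0.835×0.614) = 0.45351c; relative speed 0.45351c.
At |u| = 0.45351c, γ = (1 − 0.205671)^(−1/2) = 1.122.
Ship A's interval is proper; time dilation gives Δt_B = γΔτ = 1.122 × 379 minutes = 425.2 minutes.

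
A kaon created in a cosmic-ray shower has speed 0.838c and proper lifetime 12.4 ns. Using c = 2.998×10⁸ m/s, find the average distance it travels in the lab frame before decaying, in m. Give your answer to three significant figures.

5.71 m

β² = 0.702244, so γ = 1/√0.297756 = 1.8326.
Lab-frame lifetime: Δt = γτ = 1.8326 × 12.4 ns = 22.724 ns.
Distance: d = vΔt = 0.838 × 2.998×10⁸ m/s × 2.2724×10^-8 s = 5.71 m.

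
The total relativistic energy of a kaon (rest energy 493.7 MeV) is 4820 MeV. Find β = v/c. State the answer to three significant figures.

0.995

Total energy E = γmc² gives γ = 4820/493.7 = 9.763.
Hence β = √(1 − 1/γ²) = √(1 − 0.0104914) = √0.9895086 = 0.995.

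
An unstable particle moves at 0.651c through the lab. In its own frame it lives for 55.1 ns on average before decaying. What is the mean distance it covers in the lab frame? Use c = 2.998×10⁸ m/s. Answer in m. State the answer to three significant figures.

Lorentz factor: γ = (1 − 0.423801)^(−1/2) = 1.3174.
Lab-frame lifetime: Δt = γτ = 1.3174 × 55.1 ns = 72.589 ns.
Distance: d = vΔt = 0.651 × 2.998×10⁸ m/s × 7.2589×10^-8 s = 14.2 m.

14.2 m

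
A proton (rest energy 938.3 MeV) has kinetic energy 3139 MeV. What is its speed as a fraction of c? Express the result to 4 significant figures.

γ = 1 + K/(mc²) = 1 + 3139/938.3 = 4.3454.
β = √(1 − 1/γ²) = √(1 − 0.0529591) = √0.9470409 = 0.9732.

0.9732c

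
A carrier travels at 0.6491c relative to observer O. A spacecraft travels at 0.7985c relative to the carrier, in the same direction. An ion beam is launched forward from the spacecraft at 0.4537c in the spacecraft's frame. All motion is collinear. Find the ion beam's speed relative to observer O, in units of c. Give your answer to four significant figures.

First combine the ion beam and spacecraft (S''→S'): u₁ = (0.4537 + 0.7985)/(1 + 0.4537×0.7985) = 1.2522/1.36227945 = 0.91919.
Then combine with the carrier (S'→S): u = (0.91919 + 0.6491)/(1 + 0.91919×0.6491) = 1.56829/1.596646229 = 0.98224.

0.9822c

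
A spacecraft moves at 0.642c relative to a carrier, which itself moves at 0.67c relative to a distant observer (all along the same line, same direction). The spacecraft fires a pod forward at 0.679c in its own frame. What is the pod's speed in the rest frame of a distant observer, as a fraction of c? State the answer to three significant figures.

0.984c

Compose velocities in two stages. Stage 1 (into S'): u₁ = (0.679+0.642)/(1+0.679×0.642) = 0.91997.
Stage 2 (into S): u = (0.91997+0.67)/(1+0.91997×0.67) = 0.98366, so the speed is 0.984c.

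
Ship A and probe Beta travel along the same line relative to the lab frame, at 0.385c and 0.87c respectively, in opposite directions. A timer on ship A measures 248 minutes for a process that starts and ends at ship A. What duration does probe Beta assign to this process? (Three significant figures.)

The velocity of ship A relative to probe Beta is (0.385 + 0.87)c / (1 + 0.385×0.87) = 0.94011c; relative speed 0.94011c.
γ for this relative speed: γ = 1/√(1 − 0.883807) = 2.9337.
Ship A's interval is proper; time dilation gives Δt_B = γΔτ = 2.9337 × 248 minutes = 728 minutes.

728 minutes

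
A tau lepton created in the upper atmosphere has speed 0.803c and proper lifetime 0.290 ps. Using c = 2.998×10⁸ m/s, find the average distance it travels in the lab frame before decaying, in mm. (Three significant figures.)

0.117 mm

γ = 1/√(1 − β²) = 1/√(1 − 0.644809) = 1/√0.355191 = 1/0.595979 = 1.6779.
Lab-frame lifetime: Δt = γτ = 1.6779 × 0.290 ps = 0.48659 ps.
Distance: d = vΔt = 0.803 × 2.998×10⁸ m/s × 4.8659×10^-13 s = 1.17×10^-4 m = 0.117 mm.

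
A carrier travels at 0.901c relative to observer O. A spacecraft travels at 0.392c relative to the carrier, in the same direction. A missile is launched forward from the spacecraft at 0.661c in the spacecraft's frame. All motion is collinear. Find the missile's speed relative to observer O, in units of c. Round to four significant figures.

0.9908c

Compose velocities in two stages. Stage 1 (into S'): u₁ = (0.661+0.392)/(1+0.661×0.392) = 0.8363.
Stage 2 (into S): u = (0.8363+0.901)/(1+0.8363×0.901) = 0.99076, so the speed is 0.9908c.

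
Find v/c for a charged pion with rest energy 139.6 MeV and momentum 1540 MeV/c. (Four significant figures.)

0.9959

βγ = pc/(mc²) = 1540/139.6 = 11.032.
Since γ² = 1 + (βγ)² = 122.705, γ = √122.705 = 11.0772, and β = (βγ)/γ = 11.032/11.0772 = 0.9959.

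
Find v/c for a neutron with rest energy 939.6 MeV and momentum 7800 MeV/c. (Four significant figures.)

βγ = pc/(mc²) = 7800/939.6 = 8.3014.
Since γ² = 1 + (βγ)² = 69.9132, γ = √69.9132 = 8.36141, and β = (βγ)/γ = 8.3014/8.36141 = 0.9928.

0.9928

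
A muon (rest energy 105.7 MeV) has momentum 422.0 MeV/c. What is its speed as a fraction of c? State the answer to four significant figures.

0.9700c

pc/(mc²) = 422.0/105.7 = 3.9924 = βγ = β/√(1−β²).
So β² = x²/(1 + x²) with x = 3.9924: x² = 15.9393, β² = 15.9393/16.9393 = 0.940966, β = 0.9700.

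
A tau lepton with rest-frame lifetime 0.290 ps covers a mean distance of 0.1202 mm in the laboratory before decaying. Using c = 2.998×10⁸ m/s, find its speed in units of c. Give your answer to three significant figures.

d = βγcτ ⇒ βγ = d/(cτ) = 1.202×10^-4 m / (8.6942×10^-5 m) = 1.3825.
β = (βγ)/√(1+(βγ)²) = 1.3825/√2.91131 = 0.810.

0.810c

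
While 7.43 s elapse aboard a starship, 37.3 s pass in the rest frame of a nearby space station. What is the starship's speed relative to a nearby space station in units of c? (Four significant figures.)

γ = Δt/Δτ = 37.3/7.43 = 5.0202.
β = √(1 − 1/γ²) = √(1 − 0.0396787) = √0.9603213 = 0.9800.

0.9800c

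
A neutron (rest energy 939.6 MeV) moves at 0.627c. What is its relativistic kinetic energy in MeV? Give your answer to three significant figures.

267 MeV

Lorentz factor: γ = (1 − 0.393129)^(−1/2) = 1.28367.
Kinetic energy: K = (γ − 1)mc² = (1.28367 − 1) × 939.6 MeV = 0.28367 × 939.6 = 267 MeV.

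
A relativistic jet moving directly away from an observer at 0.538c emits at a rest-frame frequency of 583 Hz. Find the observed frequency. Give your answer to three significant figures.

320 Hz

Relativistic Doppler (source moving away): f_obs = f_src · √((1−β)/(1+β)).
With β = 0.538: factor = √(0.462/1.538) = 0.54808.
f_obs = 583 × 0.54808 = 320 Hz.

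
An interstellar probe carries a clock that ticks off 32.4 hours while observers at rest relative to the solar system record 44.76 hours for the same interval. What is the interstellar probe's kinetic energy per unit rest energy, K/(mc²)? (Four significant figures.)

0.3815

From Δt = γΔτ: γ = 44.76/32.4 = 1.38148.
Since K = (γ−1)mc², K/(mc²) = 1.38148 − 1 = 0.3815.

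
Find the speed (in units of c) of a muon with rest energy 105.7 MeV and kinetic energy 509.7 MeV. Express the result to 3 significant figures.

γ = 1 + K/(mc²) = 1 + 509.7/105.7 = 5.8221.
β = √(1 − 1/γ²) = √(1 − 0.0295013) = √0.9704987 = 0.985.

0.985c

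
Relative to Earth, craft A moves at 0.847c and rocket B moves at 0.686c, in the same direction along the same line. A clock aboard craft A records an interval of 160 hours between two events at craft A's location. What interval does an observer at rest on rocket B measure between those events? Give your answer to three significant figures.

173 hours

Speed of craft A in rocket B's frame: u = (v_A − v_B)/(1 − v_A v_B/c²) = (0.847 − 0.686)/(1 − 0.847×0.686) = 0.161/0.418958 = 0.38429; |u| = 0.38429c.
γ for this relative speed: γ = 1/√(1 − 0.147679) = 1.0832.
Craft A's interval is proper; time dilation gives Δt_B = γΔτ = 1.0832 × 160 hours = 173 hours.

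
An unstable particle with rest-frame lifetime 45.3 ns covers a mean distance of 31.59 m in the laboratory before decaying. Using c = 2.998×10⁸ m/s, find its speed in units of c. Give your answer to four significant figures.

0.9187c

Let x = d/(cτ) = 31.59 m / (2.998×10⁸ m/s × 4.530×10^-8 s) = 2.3261. Since d = βγcτ, x = βγ = β/√(1−β²).
Solving: β² = x²/(1+x²) = 5.41074/6.41074 = 0.844012, so β = 0.9187.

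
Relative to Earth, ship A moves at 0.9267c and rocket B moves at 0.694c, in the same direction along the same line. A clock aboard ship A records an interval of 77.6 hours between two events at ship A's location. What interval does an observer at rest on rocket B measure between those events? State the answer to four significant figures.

Speed of ship A in rocket B's frame: u = (v_A − v_B)/(1 − v_A v_B/c²) = (0.9267 − 0.694)/(1 − 0.9267×0.694) = 0.2327/0.3568702 = 0.65206; |u| = 0.65206c.
γ for this relative speed: γ = 1/√(1 − 0.425182) = 1.319.
The clock on ship A records proper time, so rocket B measures Δt = γΔτ = 1.319 × 77.6 = 102.4 hours.

102.4 hours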